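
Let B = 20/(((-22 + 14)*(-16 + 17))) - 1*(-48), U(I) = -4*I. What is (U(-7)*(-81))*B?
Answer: -103194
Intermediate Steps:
B = 91/2 (B = 20/((-8*1)) + 48 = 20/(-8) + 48 = 20*(-⅛) + 48 = -5/2 + 48 = 91/2 ≈ 45.500)
(U(-7)*(-81))*B = (-4*(-7)*(-81))*(91/2) = (28*(-81))*(91/2) = -2268*91/2 = -103194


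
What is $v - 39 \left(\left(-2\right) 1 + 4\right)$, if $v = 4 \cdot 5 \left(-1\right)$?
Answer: $-98$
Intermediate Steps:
$v = -20$ ($v = 4 \left(-5\right) = -20$)
$v - 39 \left(\left(-2\right) 1 + 4\right) = -20 - 39 \left(\left(-2\right) 1 + 4\right) = -20 - 39 \left(-2 + 4\right) = -20 - 78 = -98$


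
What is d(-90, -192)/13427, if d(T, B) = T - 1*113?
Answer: -7/463 ≈ -0.015119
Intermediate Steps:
d(T, B) = -113 + T (d(T, B) = T - 113 = -113 + T)
d(-90, -192)/13427 = (-113 - 90)/13427 = -203*1/13427 = -7/463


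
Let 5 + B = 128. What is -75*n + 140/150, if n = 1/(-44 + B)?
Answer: -19/1185 ≈ -0.016034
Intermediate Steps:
B = 123 (B = -5 + 128 = 123)
n = 1/79 (n = 1/(-44 + 123) = 1/79 ≈ 0.012658)
-75*n + 140/150 = -75*1/79 + 140/150 = -75/79 + 140*(1/150) = -75/79 + 14/15 = -19/1185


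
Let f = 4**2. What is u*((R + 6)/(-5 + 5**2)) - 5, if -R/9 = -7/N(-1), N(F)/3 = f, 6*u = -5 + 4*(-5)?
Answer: -835/128 ≈ -6.5234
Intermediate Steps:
u = -25/6 (u = (-5 + 4*(-5))/6 = (-5 - 20)/6 = (1/6)*(-25) = -25/6 ≈ -4.1667)
f = 16
N(F) = 48 (N(F) = 3*16 = 48)
R = 21/16 (R = -(-63)/48 = -9*(-7/48) = 21/16 ≈ 1.3125)
u*((R + 6)/(-5 + 5**2)) - 5 = -25*(21/16 + 6)/(6*(-5 + 5**2)) - 5 = -975/(32*(-5 + 25)) - 5 = -975/(32*20) - 5 = -25/6*117/320 - 5 = -195/128 - 5 = -835/128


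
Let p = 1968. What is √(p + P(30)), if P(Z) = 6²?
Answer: 2*√501 ≈ 44.766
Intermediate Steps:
P(Z) = 36
√(p + P(30)) = √(1968 + 36) = √2004 = 2*√501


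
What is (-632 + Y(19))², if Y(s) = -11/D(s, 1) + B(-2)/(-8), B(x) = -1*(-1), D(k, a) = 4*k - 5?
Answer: 128977948225/322624 ≈ 3.9978e+5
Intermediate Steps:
D(k, a) = -5 + 4*k
B(x) = 1
Y(s) = -⅛ - 11/(-5 + 4*s) (Y(s) = -11/(-5 + 4*s) + 1/(-8) = -11/(-5 + 4*s) + 1*(-⅛) = -11/(-5 + 4*s) - ⅛ = -⅛ - 11/(-5 + 4*s))
(-632 + Y(19))² = (-632 + (-83 - 4*19)/(8*(-5 + 4*19)))² = (-632 + (-83 - 76)/(8*(-5 + 76)))² = (-632 + (⅛)*(-159)/71)² = (-632 + (⅛)*(1/71)*(-159))² = (-632 - 159/568)² = (-359135/568)² = 128977948225/322624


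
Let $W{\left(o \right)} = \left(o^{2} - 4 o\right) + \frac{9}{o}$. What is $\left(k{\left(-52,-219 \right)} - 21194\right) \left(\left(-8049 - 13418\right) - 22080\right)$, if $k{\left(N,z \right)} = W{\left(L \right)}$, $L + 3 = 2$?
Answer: $923109306$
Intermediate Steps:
$L = -1$ ($L = -3 + 2 = -1$)
$W{\left(o \right)} = o^{2} - 4 o + \frac{9}{o}$
$k{\left(N,z \right)} = -4$ ($k{\left(N,z \right)} = \frac{9 + \left(-1\right)^{2} \left(-4 - 1\right)}{-1} = - (9 + 1 \left(-5\right)) = - (9 - 5) = \left(-1\right) 4 = -4$)
$\left(k{\left(-52,-219 \right)} - 21194\right) \left(\left(-8049 - 13418\right) - 22080\right) = \left(-4 - 21194\right) \left(\left(-8049 - 13418\right) - 22080\right) = - 21198 \left(-21467 - 22080\right) = \left(-21198\right) \left(-43547\right) = 923109306$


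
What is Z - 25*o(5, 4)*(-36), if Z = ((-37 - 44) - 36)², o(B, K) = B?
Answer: 18189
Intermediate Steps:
Z = 13689 (Z = (-81 - 36)² = (-117)² = 13689)
Z - 25*o(5, 4)*(-36) = 13689 - 25*5*(-36) = 13689 - 125*(-36) = 13689 + 4500 = 18189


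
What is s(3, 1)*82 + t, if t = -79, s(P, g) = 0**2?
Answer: -79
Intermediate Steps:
s(P, g) = 0
s(3, 1)*82 + t = 0*82 - 79 = 0 - 79 = -79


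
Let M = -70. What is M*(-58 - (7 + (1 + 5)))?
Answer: 4970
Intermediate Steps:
M*(-58 - (7 + (1 + 5))) = -70*(-58 - (7 + (1 + 5))) = -70*(-58 - (7 + 6)) = -70*(-58 - 1*13) = -70*(-58 - 13) = -70*(-71) = 4970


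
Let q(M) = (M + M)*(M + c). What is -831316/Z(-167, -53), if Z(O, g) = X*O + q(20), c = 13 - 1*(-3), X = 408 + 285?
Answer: 831316/114291 ≈ 7.2737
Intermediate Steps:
X = 693
c = 16 (c = 13 + 3 = 16)
q(M) = 2*M*(16 + M) (q(M) = (M + M)*(M + 16) = (2*M)*(16 + M) = 2*M*(16 + M))
Z(O, g) = 1440 + 693*O (Z(O, g) = 693*O + 2*20*(16 + 20) = 693*O + 2*20*36 = 693*O + 1440 = 1440 + 693*O)
-831316/Z(-167, -53) = -831316/(1440 + 693*(-167)) = -831316/(1440 - 115731) = -831316/(-114291) = -831316*(-1/114291) = 831316/114291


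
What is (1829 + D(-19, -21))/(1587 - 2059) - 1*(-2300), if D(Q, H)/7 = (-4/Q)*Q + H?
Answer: 541973/236 ≈ 2296.5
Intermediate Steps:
D(Q, H) = -28 + 7*H (D(Q, H) = 7*((-4/Q)*Q + H) = 7*(-4 + H) = -28 + 7*H)
(1829 + D(-19, -21))/(1587 - 2059) - 1*(-2300) = (1829 + (-28 + 7*(-21)))/(1587 - 2059) - 1*(-2300) = (1829 + (-28 - 147))/(-472) + 2300 = (1829 - 175)*(-1/472) + 2300 = 1654*(-1/472) + 2300 = -827/236 + 2300 = 541973/236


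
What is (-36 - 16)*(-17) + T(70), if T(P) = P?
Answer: 954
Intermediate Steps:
(-36 - 16)*(-17) + T(70) = (-36 - 16)*(-17) + 70 = -52*(-17) + 70 = 884 + 70 = 954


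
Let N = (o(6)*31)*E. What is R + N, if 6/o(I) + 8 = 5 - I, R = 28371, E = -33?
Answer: 29053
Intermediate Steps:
o(I) = 6/(-3 - I) (o(I) = 6/(-8 + (5 - I)) = 6/(-3 - I))
N = 682 (N = (-6/(3 + 6)*31)*(-33) = (-6/9*31)*(-33) = (-6*⅑*31)*(-33) = -⅔*31*(-33) = -62/3*(-33) = 682)
R + N = 28371 + 682 = 29053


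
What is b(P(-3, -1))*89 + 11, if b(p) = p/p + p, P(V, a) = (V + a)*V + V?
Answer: 901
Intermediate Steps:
P(V, a) = V + V*(V + a) (P(V, a) = V*(V + a) + V = V + V*(V + a))
b(p) = 1 + p
b(P(-3, -1))*89 + 11 = (1 - 3*(1 - 3 - 1))*89 + 11 = (1 - 3*(-3))*89 + 11 = (1 + 9)*89 + 11 = 10*89 + 11 = 890 + 11 = 901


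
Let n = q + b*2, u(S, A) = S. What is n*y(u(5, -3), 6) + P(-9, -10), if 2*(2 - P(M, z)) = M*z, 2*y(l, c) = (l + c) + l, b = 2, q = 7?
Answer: 45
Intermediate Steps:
y(l, c) = l + c/2 (y(l, c) = ((l + c) + l)/2 = ((c + l) + l)/2 = (c + 2*l)/2 = l + c/2)
n = 11 (n = 7 + 2*2 = 7 + 4 = 11)
P(M, z) = 2 - M*z/2
n*y(u(5, -3), 6) + P(-9, -10) = 11*(5 + (½)*6) + (2 - ½*(-9)*(-10)) = 11*(5 + 3) + (2 - 45) = 11*8 - 43 = 88 - 43 = 45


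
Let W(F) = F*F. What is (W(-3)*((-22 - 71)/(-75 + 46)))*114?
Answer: 95418/29 ≈ 3290.3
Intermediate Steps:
W(F) = F²
(W(-3)*((-22 - 71)/(-75 + 46)))*114 = ((-3)²*((-22 - 71)/(-75 + 46)))*114 = (9*(-93/(-29)))*114 = (9*(-93*(-1/29)))*114 = (9*(93/29))*114 = (837/29)*114 = 95418/29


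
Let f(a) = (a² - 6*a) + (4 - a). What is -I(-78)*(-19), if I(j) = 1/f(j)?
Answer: 19/6634 ≈ 0.0028640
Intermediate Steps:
f(a) = 4 + a² - 7*a
I(j) = 1/(4 + j² - 7*j)
-I(-78)*(-19) = -1/(4 + (-78)² - 7*(-78))*(-19) = -1/(4 + 6084 + 546)*(-19) = -1/6634*(-19) = 19/6634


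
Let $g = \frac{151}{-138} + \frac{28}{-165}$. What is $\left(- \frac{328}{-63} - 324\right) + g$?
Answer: $- \frac{51013973}{159390} \approx -320.06$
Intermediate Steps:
$g = - \frac{9593}{7590}$ ($g = 151 \left(- \frac{1}{138}\right) + 28 \left(- \frac{1}{165}\right) = - \frac{151}{138} - \frac{28}{165} = - \frac{9593}{7590} \approx -1.2639$)
$\left(- \frac{328}{-63} - 324\right) + g = \left(- \frac{328}{-63} - 324\right) - \frac{9593}{7590} = \left(\left(-328\right) \left(- \frac{1}{63}\right) - 324\right) - \frac{9593}{7590} = \left(\frac{328}{63} - 324\right) - \frac{9593}{7590} = - \frac{20084}{63} - \frac{9593}{7590} = - \frac{51013973}{159390}$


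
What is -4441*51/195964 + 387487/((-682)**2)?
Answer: -3676612177/11393444942 ≈ -0.32270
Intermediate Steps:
-4441*51/195964 + 387487/((-682)**2) = -226491*1/195964 + 387487/465124 = -226491/195964 + 387487*(1/465124) = -226491/195964 + 387487/465124 = -3676612177/11393444942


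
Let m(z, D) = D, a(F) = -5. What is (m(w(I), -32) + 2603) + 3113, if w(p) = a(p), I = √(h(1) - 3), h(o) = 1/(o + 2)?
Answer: 5684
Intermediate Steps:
h(o) = 1/(2 + o)
I = 2*I*√6/3 (I = √(1/(2 + 1) - 3) = √(1/3 - 3) = √(⅓ - 3) = √(-8/3) = 2*I*√6/3 ≈ 1.633*I)
w(p) = -5
(m(w(I), -32) + 2603) + 3113 = (-32 + 2603) + 3113 = 2571 + 3113 = 5684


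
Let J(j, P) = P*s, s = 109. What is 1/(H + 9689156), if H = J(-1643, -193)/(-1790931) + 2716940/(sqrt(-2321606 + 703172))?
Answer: 164367982178378311933107/1592587100036496630867219480481 + 85435346231557170*I*sqrt(179826)/1592587100036496630867219480481 ≈ 1.0321e-7 + 2.2749e-11*I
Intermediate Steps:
J(j, P) = 109*P (J(j, P) = P*109 = 109*P)
H = 21037/1790931 - 79910*I*sqrt(179826)/15867 (H = (109*(-193))/(-1790931) + 2716940/(sqrt(-2321606 + 703172)) = -21037*(-1/1790931) + 2716940/(sqrt(-1618434)) = 21037/1790931 + 2716940/((3*I*sqrt(179826))) = 21037/1790931 + 2716940*(-I*sqrt(179826)/539478) = 21037/1790931 - 79910*I*sqrt(179826)/15867 ≈ 0.011746 - 2135.7*I)
1/(H + 9689156) = 1/((21037/1790931 - 79910*I*sqrt(179826)/15867) + 9689156) = 1/(17352609865273/1790931 - 79910*I*sqrt(179826)/15867)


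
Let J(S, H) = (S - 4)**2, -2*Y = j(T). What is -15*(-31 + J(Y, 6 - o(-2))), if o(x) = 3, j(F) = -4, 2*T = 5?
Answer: 405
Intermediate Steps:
T = 5/2 (T = (1/2)*5 = 5/2 ≈ 2.5000)
Y = 2 (Y = -1/2*(-4) = 2)
J(S, H) = (-4 + S)**2
-15*(-31 + J(Y, 6 - o(-2))) = -15*(-31 + (-4 + 2)**2) = -15*(-31 + (-2)**2) = -15*(-31 + 4) = -15*(-27) = 405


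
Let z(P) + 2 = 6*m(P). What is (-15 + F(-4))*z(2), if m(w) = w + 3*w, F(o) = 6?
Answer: -414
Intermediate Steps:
m(w) = 4*w
z(P) = -2 + 24*P (z(P) = -2 + 6*(4*P) = -2 + 24*P)
(-15 + F(-4))*z(2) = (-15 + 6)*(-2 + 24*2) = -9*(-2 + 48) = -9*46 = -414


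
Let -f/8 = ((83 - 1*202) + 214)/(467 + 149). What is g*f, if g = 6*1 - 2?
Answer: -380/77 ≈ -4.9351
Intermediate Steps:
g = 4 (g = 6 - 2 = 4)
f = -95/77 (f = -8*((83 - 1*202) + 214)/(467 + 149) = -8*((83 - 202) + 214)/616 = -8*(-119 + 214)/616 = -760/616 = -8*95/616 = -95/77 ≈ -1.2338)
g*f = 4*(-95/77) = -380/77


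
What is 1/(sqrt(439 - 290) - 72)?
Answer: -72/5035 - sqrt(149)/5035 ≈ -0.016724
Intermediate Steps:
1/(sqrt(439 - 290) - 72) = 1/(sqrt(149) - 72) = 1/(-72 + sqrt(149))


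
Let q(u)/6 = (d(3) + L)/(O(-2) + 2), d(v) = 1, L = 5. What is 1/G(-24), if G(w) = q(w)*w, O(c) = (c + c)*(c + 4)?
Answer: 1/144 ≈ 0.0069444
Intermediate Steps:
O(c) = 2*c*(4 + c) (O(c) = (2*c)*(4 + c) = 2*c*(4 + c))
q(u) = -6 (q(u) = 6*((1 + 5)/(2*(-2)*(4 - 2) + 2)) = 6*(6/(2*(-2)*2 + 2)) = 6*(6/(-8 + 2)) = 6*(6/(-6)) = 6*(6*(-⅙)) = 6*(-1) = -6)
G(w) = -6*w
1/G(-24) = 1/(-6*(-24)) = 1/144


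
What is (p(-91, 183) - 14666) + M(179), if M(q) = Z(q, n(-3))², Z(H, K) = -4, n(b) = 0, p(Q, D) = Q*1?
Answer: -14741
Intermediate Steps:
p(Q, D) = Q
M(q) = 16 (M(q) = (-4)² = 16)
(p(-91, 183) - 14666) + M(179) = (-91 - 14666) + 16 = -14757 + 16 = -14741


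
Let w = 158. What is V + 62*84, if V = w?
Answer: 5366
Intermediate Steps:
V = 158
V + 62*84 = 158 + 62*84 = 158 + 5208 = 5366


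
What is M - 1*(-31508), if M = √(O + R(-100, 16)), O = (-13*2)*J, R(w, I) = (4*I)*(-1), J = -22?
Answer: 31508 + 2*√127 ≈ 31531.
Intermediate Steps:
R(w, I) = -4*I
O = 572 (O = -13*2*(-22) = -26*(-22) = 572)
M = 2*√127 (M = √(572 - 4*16) = √(572 - 64) = √508 = 2*√127 ≈ 22.539)
M - 1*(-31508) = 2*√127 - 1*(-31508) = 2*√127 + 31508 = 31508 + 2*√127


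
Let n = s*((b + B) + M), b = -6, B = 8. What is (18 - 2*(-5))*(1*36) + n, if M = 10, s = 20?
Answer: 1248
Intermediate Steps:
n = 240 (n = 20*((-6 + 8) + 10) = 20*(2 + 10) = 20*12 = 240)
(18 - 2*(-5))*(1*36) + n = (18 - 2*(-5))*(1*36) + 240 = (18 + 10)*36 + 240 = 28*36 + 240 = 1008 + 240 = 1248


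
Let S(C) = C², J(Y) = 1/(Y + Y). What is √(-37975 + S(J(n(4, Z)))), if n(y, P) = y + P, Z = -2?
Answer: 3*I*√67511/4 ≈ 194.87*I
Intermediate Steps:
n(y, P) = P + y
J(Y) = 1/(2*Y)
√(-37975 + S(J(n(4, Z)))) = √(-37975 + (1/(2*(-2 + 4)))²) = √(-37975 + ((½)/2)²) = √(-37975 + ((½)*(½))²) = √(-37975 + (¼)²) = √(-37975 + 1/16) = √(-607599/16) = 3*I*√67511/4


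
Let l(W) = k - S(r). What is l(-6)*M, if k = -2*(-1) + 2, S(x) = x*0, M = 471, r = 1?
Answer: 1884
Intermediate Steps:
S(x) = 0
k = 4 (k = 2 + 2 = 4)
l(W) = 4 (l(W) = 4 - 1*0 = 4 + 0 = 4)
l(-6)*M = 4*471 = 1884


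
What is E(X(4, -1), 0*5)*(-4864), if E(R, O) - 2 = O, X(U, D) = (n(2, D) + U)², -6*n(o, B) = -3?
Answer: -9728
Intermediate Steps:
n(o, B) = ½ (n(o, B) = -⅙*(-3) = ½)
X(U, D) = (½ + U)²
E(R, O) = 2 + O
E(X(4, -1), 0*5)*(-4864) = (2 + 0*5)*(-4864) = (2 + 0)*(-4864) = 2*(-4864) = -9728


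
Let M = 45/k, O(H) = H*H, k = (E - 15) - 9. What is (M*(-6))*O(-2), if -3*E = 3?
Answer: 216/5 ≈ 43.200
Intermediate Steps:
E = -1 (E = -⅓*3 = -1)
k = -25 (k = (-1 - 15) - 9 = -16 - 9 = -25)
O(H) = H²
M = -9/5 (M = 45/(-25) = 45*(-1/25) = -9/5 ≈ -1.8000)
(M*(-6))*O(-2) = -9/5*(-6)*(-2)² = (54/5)*4 = 216/5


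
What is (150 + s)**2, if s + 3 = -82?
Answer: 4225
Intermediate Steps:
s = -85 (s = -3 - 82 = -85)
(150 + s)**2 = (150 - 85)**2 = 65**2 = 4225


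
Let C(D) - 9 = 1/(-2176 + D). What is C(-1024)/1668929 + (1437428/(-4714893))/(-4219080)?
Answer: 14514027655276799/2655935047005800860800 ≈ 5.4648e-6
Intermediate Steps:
C(D) = 9 + 1/(-2176 + D)
C(-1024)/1668929 + (1437428/(-4714893))/(-4219080) = ((-19583 + 9*(-1024))/(-2176 - 1024))/1668929 + (1437428/(-4714893))/(-4219080) = ((-19583 - 9216)/(-3200))*(1/1668929) + (1437428*(-1/4714893))*(-1/4219080) = -1/3200*(-28799)*(1/1668929) - 1437428/4714893*(-1/4219080) = (28799/3200)*(1/1668929) + 359357/4973127689610 = 28799/5340572800 + 359357/4973127689610 = 14514027655276799/2655935047005800860800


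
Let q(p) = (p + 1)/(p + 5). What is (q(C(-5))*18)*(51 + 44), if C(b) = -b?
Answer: 1026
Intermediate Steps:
q(p) = (1 + p)/(5 + p)
(q(C(-5))*18)*(51 + 44) = (((1 - 1*(-5))/(5 - 1*(-5)))*18)*(51 + 44) = (((1 + 5)/(5 + 5))*18)*95 = ((6/10)*18)*95 = (((⅒)*6)*18)*95 = ((⅗)*18)*95 = (54/5)*95 = 1026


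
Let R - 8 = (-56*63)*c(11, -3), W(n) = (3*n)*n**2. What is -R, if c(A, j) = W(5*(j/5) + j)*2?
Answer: -4572296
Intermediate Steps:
W(n) = 3*n**3
c(A, j) = 48*j**3 (c(A, j) = (3*(5*(j/5) + j)**3)*2 = (3*(j + j)**3)*2 = (3*(2*j)**3)*2 = (3*(8*j**3))*2 = (24*j**3)*2 = 48*j**3)
R = 4572296 (R = 8 + (-56*63)*(48*(-3)**3) = 8 - 169344*(-27) = 8 - 3528*(-1296) = 8 + 4572288 = 4572296)
-R = -1*4572296 = -4572296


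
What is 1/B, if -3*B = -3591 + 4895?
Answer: -3/1304 ≈ -0.0023006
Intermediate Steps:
B = -1304/3 (B = -(-3591 + 4895)/3 = -⅓*1304 = -1304/3 ≈ -434.67)
1/B = 1/(-1304/3) = -3/1304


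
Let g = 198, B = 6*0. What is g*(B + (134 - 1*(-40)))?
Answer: 34452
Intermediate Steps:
B = 0
g*(B + (134 - 1*(-40))) = 198*(0 + (134 - 1*(-40))) = 198*(0 + (134 + 40)) = 198*(0 + 174) = 198*174 = 34452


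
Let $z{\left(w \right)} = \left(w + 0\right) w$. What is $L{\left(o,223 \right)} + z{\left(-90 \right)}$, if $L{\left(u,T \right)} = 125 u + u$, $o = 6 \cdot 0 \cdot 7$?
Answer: $8100$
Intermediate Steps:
$o = 0$ ($o = 0 \cdot 7 = 0$)
$L{\left(u,T \right)} = 126 u$
$z{\left(w \right)} = w^{2}$ ($z{\left(w \right)} = w w = w^{2}$)
$L{\left(o,223 \right)} + z{\left(-90 \right)} = 126 \cdot 0 + \left(-90\right)^{2} = 0 + 8100 = 8100$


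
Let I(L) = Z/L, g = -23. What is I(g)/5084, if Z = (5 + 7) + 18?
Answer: -15/58466 ≈ -0.00025656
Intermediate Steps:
Z = 30 (Z = 12 + 18 = 30)
I(L) = 30/L
I(g)/5084 = (30/(-23))/5084 = (30*(-1/23))*(1/5084) = -30/23*1/5084 = -15/58466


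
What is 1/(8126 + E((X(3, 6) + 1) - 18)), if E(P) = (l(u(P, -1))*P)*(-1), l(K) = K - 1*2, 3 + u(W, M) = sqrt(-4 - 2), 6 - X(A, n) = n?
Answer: 473/3803495 - I*sqrt(6)/3803495 ≈ 0.00012436 - 6.4401e-7*I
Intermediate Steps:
X(A, n) = 6 - n
u(W, M) = -3 + I*sqrt(6) (u(W, M) = -3 + sqrt(-4 - 2) = -3 + sqrt(-6) = -3 + I*sqrt(6))
l(K) = -2 + K (l(K) = K - 2 = -2 + K)
E(P) = -P*(-5 + I*sqrt(6)) (E(P) = ((-2 + (-3 + I*sqrt(6)))*P)*(-1) = ((-5 + I*sqrt(6))*P)*(-1) = (P*(-5 + I*sqrt(6)))*(-1) = -P*(-5 + I*sqrt(6)))
1/(8126 + E((X(3, 6) + 1) - 18)) = 1/(8126 + (((6 - 1*6) + 1) - 18)*(5 - I*sqrt(6))) = 1/(8126 + (((6 - 6) + 1) - 18)*(5 - I*sqrt(6))) = 1/(8126 + ((0 + 1) - 18)*(5 - I*sqrt(6))) = 1/(8126 + (1 - 18)*(5 - I*sqrt(6))) = 1/(8126 - 17*(5 - I*sqrt(6))) = 1/(8126 + (-85 + 17*I*sqrt(6))) = 1/(8041 + 17*I*sqrt(6))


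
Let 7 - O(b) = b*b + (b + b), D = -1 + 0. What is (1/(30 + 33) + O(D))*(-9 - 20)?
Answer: -14645/63 ≈ -232.46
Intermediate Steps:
D = -1
O(b) = 7 - b² - 2*b (O(b) = 7 - (b*b + (b + b)) = 7 - (b² + 2*b) = 7 + (-b² - 2*b) = 7 - b² - 2*b)
(1/(30 + 33) + O(D))*(-9 - 20) = (1/(30 + 33) + (7 - 1*(-1)² - 2*(-1)))*(-9 - 20) = (1/63 + (7 - 1*1 + 2))*(-29) = (1/63 + (7 - 1 + 2))*(-29) = (1/63 + 8)*(-29) = (505/63)*(-29) = -14645/63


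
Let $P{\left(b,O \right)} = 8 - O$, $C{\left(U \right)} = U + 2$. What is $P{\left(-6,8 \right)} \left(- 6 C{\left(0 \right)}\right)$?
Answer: $0$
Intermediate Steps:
$C{\left(U \right)} = 2 + U$
$P{\left(-6,8 \right)} \left(- 6 C{\left(0 \right)}\right) = \left(8 - 8\right) \left(- 6 \left(2 + 0\right)\right) = \left(8 - 8\right) \left(\left(-6\right) 2\right) = 0 \left(-12\right) = 0$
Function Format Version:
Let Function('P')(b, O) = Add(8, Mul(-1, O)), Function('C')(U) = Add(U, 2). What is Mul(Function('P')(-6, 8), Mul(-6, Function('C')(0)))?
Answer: 0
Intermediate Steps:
Function('C')(U) = Add(2, U)
Mul(Function('P')(-6, 8), Mul(-6, Function('C')(0))) = Mul(Add(8, Mul(-1, 8)), Mul(-6, Add(2, 0))) = Mul(Add(8, -8), Mul(-6, 2)) = Mul(0, -12) = 0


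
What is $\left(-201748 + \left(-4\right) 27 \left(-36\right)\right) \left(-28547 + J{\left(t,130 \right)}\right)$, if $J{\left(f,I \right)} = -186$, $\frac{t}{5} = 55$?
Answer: $5685111380$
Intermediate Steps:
$t = 275$ ($t = 5 \cdot 55 = 275$)
$\left(-201748 + \left(-4\right) 27 \left(-36\right)\right) \left(-28547 + J{\left(t,130 \right)}\right) = \left(-201748 + \left(-4\right) 27 \left(-36\right)\right) \left(-28547 - 186\right) = \left(-201748 - -3888\right) \left(-28733\right) = \left(-201748 + 3888\right) \left(-28733\right) = \left(-197860\right) \left(-28733\right) = 5685111380$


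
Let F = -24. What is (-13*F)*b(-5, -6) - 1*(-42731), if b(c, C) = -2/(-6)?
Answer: 42835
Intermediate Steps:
b(c, C) = 1/3 (b(c, C) = -2*(-1/6) = 1/3)
(-13*F)*b(-5, -6) - 1*(-42731) = -13*(-24)*(1/3) - 1*(-42731) = 312*(1/3) + 42731 = 104 + 42731 = 42835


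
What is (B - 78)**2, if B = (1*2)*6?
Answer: 4356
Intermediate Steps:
B = 12 (B = 2*6 = 12)
(B - 78)**2 = (12 - 78)**2 = (-66)**2 = 4356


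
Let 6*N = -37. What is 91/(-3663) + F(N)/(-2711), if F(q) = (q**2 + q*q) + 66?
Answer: -511367/6620262 ≈ -0.077243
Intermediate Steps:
N = -37/6 (N = (1/6)*(-37) = -37/6 ≈ -6.1667)
F(q) = 66 + 2*q**2 (F(q) = (q**2 + q**2) + 66 = 2*q**2 + 66 = 66 + 2*q**2)
91/(-3663) + F(N)/(-2711) = 91/(-3663) + (66 + 2*(-37/6)**2)/(-2711) = 91*(-1/3663) + (66 + 2*(1369/36))*(-1/2711) = -91/3663 + (66 + 1369/18)*(-1/2711) = -91/3663 + (2557/18)*(-1/2711) = -91/3663 - 2557/48798 = -511367/6620262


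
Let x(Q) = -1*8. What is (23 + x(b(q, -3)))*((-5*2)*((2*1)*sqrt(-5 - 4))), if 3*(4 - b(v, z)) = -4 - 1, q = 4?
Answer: -900*I ≈ -900.0*I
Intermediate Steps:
b(v, z) = 17/3 (b(v, z) = 4 - (-4 - 1)/3 = 4 - 1/3*(-5) = 4 + 5/3 = 17/3)
x(Q) = -8
(23 + x(b(q, -3)))*((-5*2)*((2*1)*sqrt(-5 - 4))) = (23 - 8)*((-5*2)*((2*1)*sqrt(-5 - 4))) = 15*(-20*sqrt(-9)) = 15*(-20*3*I) = 15*(-60*I) = -900*I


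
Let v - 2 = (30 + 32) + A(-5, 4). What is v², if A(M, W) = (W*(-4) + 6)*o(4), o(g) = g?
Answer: 576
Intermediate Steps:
A(M, W) = 24 - 16*W (A(M, W) = (W*(-4) + 6)*4 = (-4*W + 6)*4 = (6 - 4*W)*4 = 24 - 16*W)
v = 24 (v = 2 + ((30 + 32) + (24 - 16*4)) = 2 + (62 + (24 - 64)) = 2 + (62 - 40) = 2 + 22 = 24)
v² = 24² = 576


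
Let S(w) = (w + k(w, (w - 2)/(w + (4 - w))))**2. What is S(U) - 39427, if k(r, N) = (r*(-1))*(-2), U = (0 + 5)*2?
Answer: -38527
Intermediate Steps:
U = 10 (U = 5*2 = 10)
k(r, N) = 2*r (k(r, N) = -r*(-2) = 2*r)
S(w) = 9*w**2 (S(w) = (w + 2*w)**2 = (3*w)**2 = 9*w**2)
S(U) - 39427 = 9*10**2 - 39427 = 9*100 - 39427 = 900 - 39427 = -38527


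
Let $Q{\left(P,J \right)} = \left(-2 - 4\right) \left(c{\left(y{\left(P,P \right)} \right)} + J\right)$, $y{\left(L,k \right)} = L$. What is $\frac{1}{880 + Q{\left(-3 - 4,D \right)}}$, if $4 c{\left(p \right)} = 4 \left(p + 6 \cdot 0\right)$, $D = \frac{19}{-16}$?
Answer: $\frac{8}{7433} \approx 0.0010763$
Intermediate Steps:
$D = - \frac{19}{16}$ ($D = 19 \left(- \frac{1}{16}\right) = - \frac{19}{16} \approx -1.1875$)
$c{\left(p \right)} = p$ ($c{\left(p \right)} = \frac{4 \left(p + 6 \cdot 0\right)}{4} = \frac{4 \left(p + 0\right)}{4} = \frac{4 p}{4} = p$)
$Q{\left(P,J \right)} = - 6 J - 6 P$ ($Q{\left(P,J \right)} = \left(-2 - 4\right) \left(P + J\right) = - 6 \left(J + P\right) = - 6 J - 6 P$)
$\frac{1}{880 + Q{\left(-3 - 4,D \right)}} = \frac{1}{880 - \left(- \frac{57}{8} + 6 \left(-3 - 4\right)\right)} = \frac{1}{880 + \left(\frac{57}{8} - -42\right)} = \frac{1}{880 + \left(\frac{57}{8} + 42\right)} = \frac{1}{880 + \frac{393}{8}} = \frac{1}{\frac{7433}{8}} = \frac{8}{7433}$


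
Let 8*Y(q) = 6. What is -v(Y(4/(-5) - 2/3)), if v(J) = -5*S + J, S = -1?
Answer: -23/4 ≈ -5.7500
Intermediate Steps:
Y(q) = ¾ (Y(q) = (⅛)*6 = ¾)
v(J) = 5 + J (v(J) = -5*(-1) + J = 5 + J)
-v(Y(4/(-5) - 2/3)) = -(5 + ¾) = -1*23/4 = -23/4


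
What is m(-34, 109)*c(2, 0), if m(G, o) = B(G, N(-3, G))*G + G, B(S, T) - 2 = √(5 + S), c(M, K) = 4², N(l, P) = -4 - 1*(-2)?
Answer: -1632 - 544*I*√29 ≈ -1632.0 - 2929.5*I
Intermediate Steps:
N(l, P) = -2 (N(l, P) = -4 + 2 = -2)
c(M, K) = 16
B(S, T) = 2 + √(5 + S)
m(G, o) = G + G*(2 + √(5 + G)) (m(G, o) = (2 + √(5 + G))*G + G = G*(2 + √(5 + G)) + G = G + G*(2 + √(5 + G)))
m(-34, 109)*c(2, 0) = -34*(3 + √(5 - 34))*16 = -34*(3 + √(-29))*16 = -34*(3 + I*√29)*16 = (-102 - 34*I*√29)*16 = -1632 - 544*I*√29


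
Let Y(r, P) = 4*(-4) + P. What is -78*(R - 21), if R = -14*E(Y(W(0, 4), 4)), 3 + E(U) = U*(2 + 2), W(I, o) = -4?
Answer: -54054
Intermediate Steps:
Y(r, P) = -16 + P
E(U) = -3 + 4*U (E(U) = -3 + U*(2 + 2) = -3 + U*4 = -3 + 4*U)
R = 714 (R = -14*(-3 + 4*(-16 + 4)) = -14*(-3 + 4*(-12)) = -14*(-3 - 48) = -14*(-51) = 714)
-78*(R - 21) = -78*(714 - 21) = -78*693 = -54054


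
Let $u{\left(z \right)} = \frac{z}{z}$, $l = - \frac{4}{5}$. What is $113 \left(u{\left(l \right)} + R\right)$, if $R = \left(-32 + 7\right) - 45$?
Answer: $-7797$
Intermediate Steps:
$l = - \frac{4}{5}$ ($l = \left(-4\right) \frac{1}{5} = - \frac{4}{5} \approx -0.8$)
$R = -70$ ($R = -25 - 45 = -70$)
$u{\left(z \right)} = 1$
$113 \left(u{\left(l \right)} + R\right) = 113 \left(1 - 70\right) = 113 \left(-69\right) = -7797$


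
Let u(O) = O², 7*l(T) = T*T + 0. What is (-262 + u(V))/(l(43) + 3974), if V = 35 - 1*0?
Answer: 2247/9889 ≈ 0.22722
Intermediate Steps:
V = 35 (V = 35 + 0 = 35)
l(T) = T²/7 (l(T) = (T*T + 0)/7 = (T² + 0)/7 = T²/7)
(-262 + u(V))/(l(43) + 3974) = (-262 + 35²)/((⅐)*43² + 3974) = (-262 + 1225)/((⅐)*1849 + 3974) = 963/(1849/7 + 3974) = 963/(29667/7) = 963*(7/29667) = 2247/9889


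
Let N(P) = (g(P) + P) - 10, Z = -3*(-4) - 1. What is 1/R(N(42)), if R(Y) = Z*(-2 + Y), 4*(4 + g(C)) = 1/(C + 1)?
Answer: 172/49203 ≈ 0.0034957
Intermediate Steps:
g(C) = -4 + 1/(4*(1 + C)) (g(C) = -4 + 1/(4*(C + 1)) = -4 + 1/(4*(1 + C)))
Z = 11 (Z = 12 - 1 = 11)
N(P) = -10 + P + (-15 - 16*P)/(4*(1 + P)) (N(P) = ((-15 - 16*P)/(4*(1 + P)) + P) - 10 = (P + (-15 - 16*P)/(4*(1 + P))) - 10 = -10 + P + (-15 - 16*P)/(4*(1 + P)))
R(Y) = -22 + 11*Y (R(Y) = 11*(-2 + Y) = -22 + 11*Y)
1/R(N(42)) = 1/(-22 + 11*((-55/4 + 42**2 - 13*42)/(1 + 42))) = 1/(-22 + 11*((-55/4 + 1764 - 546)/43)) = 1/(-22 + 11*((1/43)*(4817/4))) = 1/(-22 + 11*(4817/172)) = 1/(-22 + 52987/172) = 1/(49203/172) = 172/49203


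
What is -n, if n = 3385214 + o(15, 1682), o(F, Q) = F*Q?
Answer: -3410444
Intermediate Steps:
n = 3410444 (n = 3385214 + 15*1682 = 3385214 + 25230 = 3410444)
-n = -1*3410444 = -3410444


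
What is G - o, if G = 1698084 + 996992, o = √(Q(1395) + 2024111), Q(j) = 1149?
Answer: 2695076 - 2*√506315 ≈ 2.6937e+6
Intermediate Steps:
o = 2*√506315 (o = √(1149 + 2024111) = √2025260 = 2*√506315 ≈ 1423.1)
G = 2695076
G - o = 2695076 - 2*√506315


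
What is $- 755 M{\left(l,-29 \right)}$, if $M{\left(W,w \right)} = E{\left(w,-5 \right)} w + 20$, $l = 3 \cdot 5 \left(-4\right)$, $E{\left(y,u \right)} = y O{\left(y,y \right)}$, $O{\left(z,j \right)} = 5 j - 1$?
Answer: $92688330$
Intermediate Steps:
$O{\left(z,j \right)} = -1 + 5 j$
$E{\left(y,u \right)} = y \left(-1 + 5 y\right)$
$l = -60$ ($l = 15 \left(-4\right) = -60$)
$M{\left(W,w \right)} = 20 + w^{2} \left(-1 + 5 w\right)$ ($M{\left(W,w \right)} = w \left(-1 + 5 w\right) w + 20 = w^{2} \left(-1 + 5 w\right) + 20 = 20 + w^{2} \left(-1 + 5 w\right)$)
$- 755 M{\left(l,-29 \right)} = - 755 \left(20 + \left(-29\right)^{2} \left(-1 + 5 \left(-29\right)\right)\right) = - 755 \left(20 + 841 \left(-1 - 145\right)\right) = - 755 \left(20 + 841 \left(-146\right)\right) = - 755 \left(20 - 122786\right) = \left(-755\right) \left(-122766\right) = 92688330$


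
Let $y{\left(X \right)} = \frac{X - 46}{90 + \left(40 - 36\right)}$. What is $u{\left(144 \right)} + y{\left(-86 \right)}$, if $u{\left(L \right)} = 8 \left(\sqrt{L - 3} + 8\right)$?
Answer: $\frac{2942}{47} + 8 \sqrt{141} \approx 157.59$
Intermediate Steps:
$y{\left(X \right)} = - \frac{23}{47} + \frac{X}{94}$ ($y{\left(X \right)} = \frac{-46 + X}{90 + 4} = \frac{-46 + X}{94} = \left(-46 + X\right) \frac{1}{94} = - \frac{23}{47} + \frac{X}{94}$)
$u{\left(L \right)} = 64 + 8 \sqrt{-3 + L}$ ($u{\left(L \right)} = 8 \left(\sqrt{-3 + L} + 8\right) = 8 \left(8 + \sqrt{-3 + L}\right) = 64 + 8 \sqrt{-3 + L}$)
$u{\left(144 \right)} + y{\left(-86 \right)} = \left(64 + 8 \sqrt{-3 + 144}\right) + \left(- \frac{23}{47} + \frac{1}{94} \left(-86\right)\right) = \left(64 + 8 \sqrt{141}\right) - \frac{66}{47} = \frac{2942}{47} + 8 \sqrt{141}$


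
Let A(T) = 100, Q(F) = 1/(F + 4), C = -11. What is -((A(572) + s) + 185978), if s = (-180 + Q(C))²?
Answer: -10707943/49 ≈ -2.1853e+5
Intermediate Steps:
Q(F) = 1/(4 + F)
s = 1590121/49 (s = (-180 + 1/(4 - 11))² = (-180 + 1/(-7))² = (-180 - ⅐)² = (-1261/7)² = 1590121/49 ≈ 32451.)
-((A(572) + s) + 185978) = -((100 + 1590121/49) + 185978) = -(1595021/49 + 185978) = -1*10707943/49 = -10707943/49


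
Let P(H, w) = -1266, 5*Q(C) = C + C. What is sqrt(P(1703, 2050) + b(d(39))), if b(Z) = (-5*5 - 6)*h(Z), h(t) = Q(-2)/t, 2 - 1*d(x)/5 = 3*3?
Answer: I*sqrt(1551718)/35 ≈ 35.591*I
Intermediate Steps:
d(x) = -35 (d(x) = 10 - 15*3 = 10 - 5*9 = 10 - 45 = -35)
Q(C) = 2*C/5 (Q(C) = (C + C)/5 = (2*C)/5 = 2*C/5)
h(t) = -4/(5*t) (h(t) = ((2/5)*(-2))/t = -4/(5*t))
b(Z) = 124/(5*Z) (b(Z) = (-5*5 - 6)*(-4/(5*Z)) = (-25 - 6)*(-4/(5*Z)) = -(-124)/(5*Z) = 124/(5*Z))
sqrt(P(1703, 2050) + b(d(39))) = sqrt(-1266 + (124/5)/(-35)) = sqrt(-1266 + (124/5)*(-1/35)) = sqrt(-1266 - 124/175) = sqrt(-221674/175) = I*sqrt(1551718)/35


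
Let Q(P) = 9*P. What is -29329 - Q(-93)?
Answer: -28492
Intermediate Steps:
-29329 - Q(-93) = -29329 - 9*(-93) = -29329 - 1*(-837) = -29329 + 837 = -28492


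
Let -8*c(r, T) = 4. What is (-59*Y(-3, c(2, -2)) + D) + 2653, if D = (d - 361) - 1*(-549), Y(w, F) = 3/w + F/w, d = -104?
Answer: 16717/6 ≈ 2786.2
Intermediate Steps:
c(r, T) = -½ (c(r, T) = -⅛*4 = -½)
D = 84 (D = (-104 - 361) - 1*(-549) = -465 + 549 = 84)
(-59*Y(-3, c(2, -2)) + D) + 2653 = (-59*(3 - ½)/(-3) + 84) + 2653 = (-(-59)*5/(3*2) + 84) + 2653 = (-59*(-⅚) + 84) + 2653 = (295/6 + 84) + 2653 = 799/6 + 2653 = 16717/6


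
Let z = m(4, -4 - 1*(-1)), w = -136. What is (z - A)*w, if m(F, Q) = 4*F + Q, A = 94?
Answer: 11016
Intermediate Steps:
m(F, Q) = Q + 4*F
z = 13 (z = (-4 - 1*(-1)) + 4*4 = (-4 + 1) + 16 = -3 + 16 = 13)
(z - A)*w = (13 - 1*94)*(-136) = (13 - 94)*(-136) = -81*(-136) = 11016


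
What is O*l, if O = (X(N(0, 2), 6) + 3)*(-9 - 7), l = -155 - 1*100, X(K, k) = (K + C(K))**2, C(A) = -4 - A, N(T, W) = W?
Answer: 77520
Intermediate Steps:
X(K, k) = 16 (X(K, k) = (K + (-4 - K))**2 = (-4)**2 = 16)
l = -255 (l = -155 - 100 = -255)
O = -304 (O = (16 + 3)*(-9 - 7) = 19*(-16) = -304)
O*l = -304*(-255) = 77520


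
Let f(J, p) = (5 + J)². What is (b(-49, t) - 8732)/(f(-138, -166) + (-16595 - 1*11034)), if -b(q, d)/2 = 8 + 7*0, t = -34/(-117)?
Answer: 2187/2485 ≈ 0.88008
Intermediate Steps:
t = 34/117 (t = -34*(-1/117) = 34/117 ≈ 0.29060)
b(q, d) = -16 (b(q, d) = -2*(8 + 7*0) = -2*(8 + 0) = -2*8 = -16)
(b(-49, t) - 8732)/(f(-138, -166) + (-16595 - 1*11034)) = (-16 - 8732)/((5 - 138)² + (-16595 - 1*11034)) = -8748/((-133)² + (-16595 - 11034)) = -8748/(17689 - 27629) = -8748/(-9940) = -8748*(-1/9940) = 2187/2485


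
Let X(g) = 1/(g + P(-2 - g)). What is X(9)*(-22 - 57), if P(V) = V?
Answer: 79/2 ≈ 39.500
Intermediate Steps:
X(g) = -½ (X(g) = 1/(g + (-2 - g)) = 1/(-2) = -½)
X(9)*(-22 - 57) = -(-22 - 57)/2 = -½*(-79) = 79/2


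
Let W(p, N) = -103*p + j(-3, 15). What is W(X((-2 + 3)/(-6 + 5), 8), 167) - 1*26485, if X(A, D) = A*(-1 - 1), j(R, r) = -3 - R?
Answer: -26691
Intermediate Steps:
X(A, D) = -2*A (X(A, D) = A*(-2) = -2*A)
W(p, N) = -103*p (W(p, N) = -103*p + (-3 - 1*(-3)) = -103*p + (-3 + 3) = -103*p + 0 = -103*p)
W(X((-2 + 3)/(-6 + 5), 8), 167) - 1*26485 = -(-206)*(-2 + 3)/(-6 + 5) - 1*26485 = -(-206)*1/(-1) - 26485 = -(-206)*1*(-1) - 26485 = -(-206)*(-1) - 26485 = -103*2 - 26485 = -206 - 26485 = -26691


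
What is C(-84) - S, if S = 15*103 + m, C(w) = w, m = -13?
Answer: -1616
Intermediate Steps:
S = 1532 (S = 15*103 - 13 = 1545 - 13 = 1532)
C(-84) - S = -84 - 1*1532 = -84 - 1532 = -1616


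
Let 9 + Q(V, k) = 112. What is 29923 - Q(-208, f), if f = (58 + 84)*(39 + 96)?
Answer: 29820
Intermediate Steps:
f = 19170 (f = 142*135 = 19170)
Q(V, k) = 103 (Q(V, k) = -9 + 112 = 103)
29923 - Q(-208, f) = 29923 - 1*103 = 29923 - 103 = 29820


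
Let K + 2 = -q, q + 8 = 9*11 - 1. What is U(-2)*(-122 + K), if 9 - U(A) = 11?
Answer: 428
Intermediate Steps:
U(A) = -2 (U(A) = 9 - 1*11 = 9 - 11 = -2)
q = 90 (q = -8 + (9*11 - 1) = -8 + (99 - 1) = -8 + 98 = 90)
K = -92 (K = -2 - 1*90 = -2 - 90 = -92)
U(-2)*(-122 + K) = -2*(-122 - 92) = -2*(-214) = 428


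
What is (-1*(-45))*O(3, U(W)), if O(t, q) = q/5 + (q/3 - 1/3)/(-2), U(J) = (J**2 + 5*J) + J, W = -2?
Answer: -9/2 ≈ -4.5000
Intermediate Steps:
U(J) = J**2 + 6*J
O(t, q) = 1/6 + q/30 (O(t, q) = q*(1/5) + (q*(1/3) - 1*1/3)*(-1/2) = q/5 + (q/3 - 1/3)*(-1/2) = q/5 + (-1/3 + q/3)*(-1/2) = q/5 + (1/6 - q/6) = 1/6 + q/30)
(-1*(-45))*O(3, U(W)) = (-1*(-45))*(1/6 + (-2*(6 - 2))/30) = 45*(1/6 + (-2*4)/30) = 45*(1/6 + (1/30)*(-8)) = 45*(1/6 - 4/15) = 45*(-1/10) = -9/2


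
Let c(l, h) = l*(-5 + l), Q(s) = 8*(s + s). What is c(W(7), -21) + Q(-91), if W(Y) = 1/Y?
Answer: -71378/49 ≈ -1456.7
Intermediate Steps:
Q(s) = 16*s (Q(s) = 8*(2*s) = 16*s)
c(W(7), -21) + Q(-91) = (-5 + 1/7)/7 + 16*(-91) = (-5 + ⅐)/7 - 1456 = (⅐)*(-34/7) - 1456 = -34/49 - 1456 = -71378/49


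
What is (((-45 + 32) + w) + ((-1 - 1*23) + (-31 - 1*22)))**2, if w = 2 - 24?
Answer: 12544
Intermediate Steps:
w = -22
(((-45 + 32) + w) + ((-1 - 1*23) + (-31 - 1*22)))**2 = (((-45 + 32) - 22) + ((-1 - 1*23) + (-31 - 1*22)))**2 = ((-13 - 22) + ((-1 - 23) + (-31 - 22)))**2 = (-35 + (-24 - 53))**2 = (-35 - 77)**2 = (-112)**2 = 12544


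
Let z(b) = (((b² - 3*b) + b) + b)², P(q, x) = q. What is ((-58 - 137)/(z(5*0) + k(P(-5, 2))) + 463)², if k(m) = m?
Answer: 252004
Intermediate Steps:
z(b) = (b² - b)² (z(b) = ((b² - 2*b) + b)² = (b² - b)²)
((-58 - 137)/(z(5*0) + k(P(-5, 2))) + 463)² = ((-58 - 137)/((5*0)²*(-1 + 5*0)² - 5) + 463)² = (-195/(0²*(-1 + 0)² - 5) + 463)² = (-195/(0*(-1)² - 5) + 463)² = (-195/(0*1 - 5) + 463)² = (-195/(0 - 5) + 463)² = (-195/(-5) + 463)² = (-195*(-⅕) + 463)² = (39 + 463)² = 502² = 252004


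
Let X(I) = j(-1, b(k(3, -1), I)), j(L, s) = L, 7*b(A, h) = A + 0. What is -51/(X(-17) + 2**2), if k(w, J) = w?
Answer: -17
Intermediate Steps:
b(A, h) = A/7 (b(A, h) = (A + 0)/7 = A/7)
X(I) = -1
-51/(X(-17) + 2**2) = -51/(-1 + 2**2) = -51/(-1 + 4) = -51/3 = (1/3)*(-51) = -17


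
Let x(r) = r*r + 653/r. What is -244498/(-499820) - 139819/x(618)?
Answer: 1452026838869/11797235715670 ≈ 0.12308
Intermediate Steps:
x(r) = r² + 653/r
-244498/(-499820) - 139819/x(618) = -244498/(-499820) - 139819*618/(653 + 618³) = -244498*(-1/499820) - 139819*618/(653 + 236029032) = 122249/249910 - 139819/((1/618)*236029685) = 122249/249910 - 139819/236029685/618 = 122249/249910 - 139819*618/236029685 = 122249/249910 - 86408142/236029685 = 1452026838869/11797235715670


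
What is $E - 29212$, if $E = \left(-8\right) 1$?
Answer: $-29220$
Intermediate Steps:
$E = -8$
$E - 29212 = -8 - 29212 = -29220$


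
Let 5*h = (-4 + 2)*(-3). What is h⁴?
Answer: 1296/625 ≈ 2.0736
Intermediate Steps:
h = 6/5 (h = ((-4 + 2)*(-3))/5 = (-2*(-3))/5 = (⅕)*6 = 6/5 ≈ 1.2000)
h⁴ = (6/5)⁴ = 1296/625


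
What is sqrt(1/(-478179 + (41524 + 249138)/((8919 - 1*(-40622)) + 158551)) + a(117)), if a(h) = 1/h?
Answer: sqrt(32171129992937751861019)/1940346209217 ≈ 0.092439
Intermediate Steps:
sqrt(1/(-478179 + (41524 + 249138)/((8919 - 1*(-40622)) + 158551)) + a(117)) = sqrt(1/(-478179 + (41524 + 249138)/((8919 - 1*(-40622)) + 158551)) + 1/117) = sqrt(1/(-478179 + 290662/((8919 + 40622) + 158551)) + 1/117) = sqrt(1/(-478179 + 290662/(49541 + 158551)) + 1/117) = sqrt(1/(-478179 + 290662/208092) + 1/117) = sqrt(1/(-478179 + 290662*(1/208092)) + 1/117) = sqrt(1/(-478179 + 145331/104046) + 1/117) = sqrt(1/(-49752466903/104046) + 1/117) = sqrt(-104046/49752466903 + 1/117) = sqrt(49740293521/5821038627651) = sqrt(32171129992937751861019)/1940346209217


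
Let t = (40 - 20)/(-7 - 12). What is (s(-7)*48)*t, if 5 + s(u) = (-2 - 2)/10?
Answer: 5184/19 ≈ 272.84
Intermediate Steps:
s(u) = -27/5 (s(u) = -5 + (-2 - 2)/10 = -5 - 4*⅒ = -5 - ⅖ = -27/5)
t = -20/19 (t = 20/(-19) = 20*(-1/19) = -20/19 ≈ -1.0526)
(s(-7)*48)*t = -27/5*48*(-20/19) = -1296/5*(-20/19) = 5184/19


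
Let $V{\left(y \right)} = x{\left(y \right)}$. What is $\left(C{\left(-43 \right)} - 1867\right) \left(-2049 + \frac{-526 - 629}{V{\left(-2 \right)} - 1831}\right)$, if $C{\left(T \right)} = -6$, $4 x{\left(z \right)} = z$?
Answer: $\frac{425862137}{111} \approx 3.8366 \cdot 10^{6}$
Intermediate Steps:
$x{\left(z \right)} = \frac{z}{4}$
$V{\left(y \right)} = \frac{y}{4}$
$\left(C{\left(-43 \right)} - 1867\right) \left(-2049 + \frac{-526 - 629}{V{\left(-2 \right)} - 1831}\right) = \left(-6 - 1867\right) \left(-2049 + \frac{-526 - 629}{\frac{1}{4} \left(-2\right) - 1831}\right) = - 1873 \left(-2049 - \frac{1155}{- \frac{1}{2} - 1831}\right) = - 1873 \left(-2049 - \frac{1155}{- \frac{3663}{2}}\right) = - 1873 \left(-2049 - - \frac{70}{111}\right) = - 1873 \left(-2049 + \frac{70}{111}\right) = \left(-1873\right) \left(- \frac{227369}{111}\right) = \frac{425862137}{111}$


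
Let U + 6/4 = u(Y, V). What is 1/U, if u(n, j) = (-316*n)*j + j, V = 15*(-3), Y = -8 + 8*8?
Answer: 2/1592547 ≈ 1.2559e-6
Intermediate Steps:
Y = 56 (Y = -8 + 64 = 56)
V = -45
u(n, j) = j - 316*j*n (u(n, j) = -316*j*n + j = j - 316*j*n)
U = 1592547/2 (U = -3/2 - 45*(1 - 316*56) = -3/2 - 45*(1 - 17696) = -3/2 - 45*(-17695) = -3/2 + 796275 = 1592547/2 ≈ 7.9627e+5)
1/U = 1/(1592547/2) = 2/1592547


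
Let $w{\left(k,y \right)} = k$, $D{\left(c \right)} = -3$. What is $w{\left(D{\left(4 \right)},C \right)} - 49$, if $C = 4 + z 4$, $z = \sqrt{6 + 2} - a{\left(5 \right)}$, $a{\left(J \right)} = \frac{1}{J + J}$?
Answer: $-52$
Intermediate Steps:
$a{\left(J \right)} = \frac{1}{2 J}$
$z = - \frac{1}{10} + 2 \sqrt{2}$ ($z = \sqrt{6 + 2} - \frac{1}{2 \cdot 5} = \sqrt{8} - \frac{1}{2} \cdot \frac{1}{5} = 2 \sqrt{2} - \frac{1}{10} = - \frac{1}{10} + 2 \sqrt{2} \approx 2.7284$)
$C = \frac{18}{5} + 8 \sqrt{2}$ ($C = 4 + \left(- \frac{1}{10} + 2 \sqrt{2}\right) 4 = 4 - \left(\frac{2}{5} - 8 \sqrt{2}\right) = \frac{18}{5} + 8 \sqrt{2} \approx 14.914$)
$w{\left(D{\left(4 \right)},C \right)} - 49 = -3 - 49 = -52$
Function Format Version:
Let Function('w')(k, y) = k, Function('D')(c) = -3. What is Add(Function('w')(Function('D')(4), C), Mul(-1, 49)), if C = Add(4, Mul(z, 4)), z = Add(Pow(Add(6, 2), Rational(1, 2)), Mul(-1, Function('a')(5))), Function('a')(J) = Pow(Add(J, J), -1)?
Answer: -52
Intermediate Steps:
Function('a')(J) = Mul(Rational(1, 2), Pow(J, -1)) (Function('a')(J) = Pow(Mul(2, J), -1) = Mul(Rational(1, 2), Pow(J, -1)))
z = Add(Rational(-1, 10), Mul(2, Pow(2, Rational(1, 2)))) (z = Add(Pow(Add(6, 2), Rational(1, 2)), Mul(-1, Mul(Rational(1, 2), Pow(5, -1)))) = Add(Pow(8, Rational(1, 2)), Mul(-1, Mul(Rational(1, 2), Rational(1, 5)))) = Add(Mul(2, Pow(2, Rational(1, 2))), Mul(-1, Rational(1, 10))) = Add(Mul(2, Pow(2, Rational(1, 2))), Rational(-1, 10)) = Add(Rational(-1, 10), Mul(2, Pow(2, Rational(1, 2)))) ≈ 2.7284)
C = Add(Rational(18, 5), Mul(8, Pow(2, Rational(1, 2)))) (C = Add(4, Mul(Add(Rational(-1, 10), Mul(2, Pow(2, Rational(1, 2)))), 4)) = Add(4, Add(Rational(-2, 5), Mul(8, Pow(2, Rational(1, 2))))) = Add(Rational(18, 5), Mul(8, Pow(2, Rational(1, 2)))) ≈ 14.914)
Add(Function('w')(Function('D')(4), C), Mul(-1, 49)) = Add(-3, Mul(-1, 49)) = Add(-3, -49) = -52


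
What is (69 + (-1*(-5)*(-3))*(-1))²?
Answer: 7056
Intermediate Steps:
(69 + (-1*(-5)*(-3))*(-1))² = (69 + (5*(-3))*(-1))² = (69 - 15*(-1))² = (69 + 15)² = 84² = 7056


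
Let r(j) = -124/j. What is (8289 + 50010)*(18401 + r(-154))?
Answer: 82606126761/77 ≈ 1.0728e+9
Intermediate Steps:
(8289 + 50010)*(18401 + r(-154)) = (8289 + 50010)*(18401 - 124/(-154)) = 58299*(18401 - 124*(-1/154)) = 58299*(18401 + 62/77) = 58299*(1416939/77) = 82606126761/77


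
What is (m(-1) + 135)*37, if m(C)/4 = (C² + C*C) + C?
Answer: 5143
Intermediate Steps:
m(C) = 4*C + 8*C² (m(C) = 4*((C² + C*C) + C) = 4*((C² + C²) + C) = 4*(2*C² + C) = 4*(C + 2*C²) = 4*C + 8*C²)
(m(-1) + 135)*37 = (4*(-1)*(1 + 2*(-1)) + 135)*37 = (4*(-1)*(1 - 2) + 135)*37 = (4*(-1)*(-1) + 135)*37 = (4 + 135)*37 = 139*37 = 5143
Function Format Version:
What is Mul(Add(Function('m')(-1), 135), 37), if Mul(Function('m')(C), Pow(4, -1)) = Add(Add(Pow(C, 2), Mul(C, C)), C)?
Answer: 5143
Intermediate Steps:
Function('m')(C) = Add(Mul(4, C), Mul(8, Pow(C, 2))) (Function('m')(C) = Mul(4, Add(Add(Pow(C, 2), Mul(C, C)), C)) = Mul(4, Add(Add(Pow(C, 2), Pow(C, 2)), C)) = Mul(4, Add(Mul(2, Pow(C, 2)), C)) = Mul(4, Add(C, Mul(2, Pow(C, 2)))) = Add(Mul(4, C), Mul(8, Pow(C, 2))))
Mul(Add(Function('m')(-1), 135), 37) = Mul(Add(Mul(4, -1, Add(1, Mul(2, -1))), 135), 37) = Mul(Add(Mul(4, -1, Add(1, -2)), 135), 37) = Mul(Add(Mul(4, -1, -1), 135), 37) = Mul(Add(4, 135), 37) = Mul(139, 37) = 5143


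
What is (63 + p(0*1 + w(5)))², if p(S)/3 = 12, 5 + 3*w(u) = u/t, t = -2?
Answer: 9801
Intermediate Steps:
w(u) = -5/3 - u/6 (w(u) = -5/3 + (u/(-2))/3 = -5/3 + (u*(-½))/3 = -5/3 + (-u/2)/3 = -5/3 - u/6)
p(S) = 36 (p(S) = 3*12 = 36)
(63 + p(0*1 + w(5)))² = (63 + 36)² = 99² = 9801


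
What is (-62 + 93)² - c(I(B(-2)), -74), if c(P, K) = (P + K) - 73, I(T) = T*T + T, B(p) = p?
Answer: 1106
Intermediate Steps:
I(T) = T + T² (I(T) = T² + T = T + T²)
c(P, K) = -73 + K + P (c(P, K) = (K + P) - 73 = -73 + K + P)
(-62 + 93)² - c(I(B(-2)), -74) = (-62 + 93)² - (-73 - 74 - 2*(1 - 2)) = 31² - (-73 - 74 - 2*(-1)) = 961 - (-73 - 74 + 2) = 961 - 1*(-145) = 961 + 145 = 1106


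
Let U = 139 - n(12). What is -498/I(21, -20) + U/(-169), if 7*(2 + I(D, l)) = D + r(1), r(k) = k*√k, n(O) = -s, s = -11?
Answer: -295079/676 ≈ -436.51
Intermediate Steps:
n(O) = 11 (n(O) = -1*(-11) = 11)
U = 128 (U = 139 - 1*11 = 139 - 11 = 128)
r(k) = k^(3/2)
I(D, l) = -13/7 + D/7 (I(D, l) = -2 + (D + 1^(3/2))/7 = -2 + (D + 1)/7 = -2 + (1 + D)/7 = -2 + (⅐ + D/7) = -13/7 + D/7)
-498/I(21, -20) + U/(-169) = -498/(-13/7 + (⅐)*21) + 128/(-169) = -498/(-13/7 + 3) + 128*(-1/169) = -498/8/7 - 128/169 = -498*7/8 - 128/169 = -1743/4 - 128/169 = -295079/676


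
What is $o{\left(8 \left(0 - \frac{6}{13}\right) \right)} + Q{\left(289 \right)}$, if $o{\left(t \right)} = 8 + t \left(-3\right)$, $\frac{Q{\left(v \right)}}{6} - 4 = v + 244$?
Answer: $\frac{42134}{13} \approx 3241.1$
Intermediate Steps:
$Q{\left(v \right)} = 1488 + 6 v$ ($Q{\left(v \right)} = 24 + 6 \left(v + 244\right) = 24 + 6 \left(244 + v\right) = 24 + \left(1464 + 6 v\right) = 1488 + 6 v$)
$o{\left(t \right)} = 8 - 3 t$
$o{\left(8 \left(0 - \frac{6}{13}\right) \right)} + Q{\left(289 \right)} = \left(8 - 3 \cdot 8 \left(0 - \frac{6}{13}\right)\right) + \left(1488 + 6 \cdot 289\right) = \left(8 - 3 \cdot 8 \left(0 - \frac{6}{13}\right)\right) + \left(1488 + 1734\right) = \left(8 - 3 \cdot 8 \left(0 - \frac{6}{13}\right)\right) + 3222 = \left(8 - 3 \cdot 8 \left(- \frac{6}{13}\right)\right) + 3222 = \left(8 - - \frac{144}{13}\right) + 3222 = \left(8 + \frac{144}{13}\right) + 3222 = \frac{248}{13} + 3222 = \frac{42134}{13}$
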